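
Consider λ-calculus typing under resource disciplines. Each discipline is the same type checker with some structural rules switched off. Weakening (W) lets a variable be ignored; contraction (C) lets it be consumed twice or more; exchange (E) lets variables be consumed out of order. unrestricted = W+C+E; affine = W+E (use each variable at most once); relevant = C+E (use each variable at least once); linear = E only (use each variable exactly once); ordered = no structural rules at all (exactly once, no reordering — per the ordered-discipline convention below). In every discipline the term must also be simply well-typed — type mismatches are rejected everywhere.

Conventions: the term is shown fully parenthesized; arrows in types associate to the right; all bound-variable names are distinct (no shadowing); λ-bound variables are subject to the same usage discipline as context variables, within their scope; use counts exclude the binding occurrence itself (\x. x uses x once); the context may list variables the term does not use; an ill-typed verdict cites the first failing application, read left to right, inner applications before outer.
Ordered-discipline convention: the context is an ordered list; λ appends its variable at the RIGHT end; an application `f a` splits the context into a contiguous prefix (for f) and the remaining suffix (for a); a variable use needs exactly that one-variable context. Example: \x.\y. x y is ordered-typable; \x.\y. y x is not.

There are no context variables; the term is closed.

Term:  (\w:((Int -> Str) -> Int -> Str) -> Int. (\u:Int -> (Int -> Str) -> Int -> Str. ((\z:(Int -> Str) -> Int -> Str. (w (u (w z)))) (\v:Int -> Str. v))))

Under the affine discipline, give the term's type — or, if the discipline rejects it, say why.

not well-typed under affine — repeated use of w ×2
use counts: w (bound): 2×, u (bound): 1×, z (bound): 1×, v (bound): 1×
uses in reading order: w, u, w, z, v
typing: the term checks, with type (((Int -> Str) -> Int -> Str) -> Int) -> (Int -> (Int -> Str) -> Int -> Str) -> Int
all disciplines: ordered ✗, linear ✗, affine ✗, relevant ✓, unrestricted ✓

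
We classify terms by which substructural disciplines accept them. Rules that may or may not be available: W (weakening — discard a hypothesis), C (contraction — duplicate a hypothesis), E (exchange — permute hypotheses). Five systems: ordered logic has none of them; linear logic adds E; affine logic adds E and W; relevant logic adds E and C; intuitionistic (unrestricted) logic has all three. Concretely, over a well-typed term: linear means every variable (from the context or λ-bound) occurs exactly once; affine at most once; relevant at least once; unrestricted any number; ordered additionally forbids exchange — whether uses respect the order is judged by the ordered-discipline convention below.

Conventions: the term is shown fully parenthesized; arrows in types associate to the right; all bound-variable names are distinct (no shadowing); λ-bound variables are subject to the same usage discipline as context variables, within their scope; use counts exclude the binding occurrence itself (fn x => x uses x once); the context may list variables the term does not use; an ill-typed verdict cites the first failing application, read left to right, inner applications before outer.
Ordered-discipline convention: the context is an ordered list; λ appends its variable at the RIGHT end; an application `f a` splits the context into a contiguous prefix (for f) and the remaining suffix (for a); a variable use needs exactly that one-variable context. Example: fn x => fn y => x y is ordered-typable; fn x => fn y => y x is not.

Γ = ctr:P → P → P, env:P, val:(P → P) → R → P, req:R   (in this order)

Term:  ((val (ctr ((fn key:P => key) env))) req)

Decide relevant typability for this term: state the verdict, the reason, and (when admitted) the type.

yes — at least one use each (ctr, env, val, req, key); term : P
counts: ctr ×1, env ×1, val ×1, req ×1, key (bound) ×1
uses in reading order: val, ctr, key, env, req
typing: ✓ — P
all disciplines: ordered ✗ | linear ✓ | affine ✓ | relevant ✓ | unrestricted ✓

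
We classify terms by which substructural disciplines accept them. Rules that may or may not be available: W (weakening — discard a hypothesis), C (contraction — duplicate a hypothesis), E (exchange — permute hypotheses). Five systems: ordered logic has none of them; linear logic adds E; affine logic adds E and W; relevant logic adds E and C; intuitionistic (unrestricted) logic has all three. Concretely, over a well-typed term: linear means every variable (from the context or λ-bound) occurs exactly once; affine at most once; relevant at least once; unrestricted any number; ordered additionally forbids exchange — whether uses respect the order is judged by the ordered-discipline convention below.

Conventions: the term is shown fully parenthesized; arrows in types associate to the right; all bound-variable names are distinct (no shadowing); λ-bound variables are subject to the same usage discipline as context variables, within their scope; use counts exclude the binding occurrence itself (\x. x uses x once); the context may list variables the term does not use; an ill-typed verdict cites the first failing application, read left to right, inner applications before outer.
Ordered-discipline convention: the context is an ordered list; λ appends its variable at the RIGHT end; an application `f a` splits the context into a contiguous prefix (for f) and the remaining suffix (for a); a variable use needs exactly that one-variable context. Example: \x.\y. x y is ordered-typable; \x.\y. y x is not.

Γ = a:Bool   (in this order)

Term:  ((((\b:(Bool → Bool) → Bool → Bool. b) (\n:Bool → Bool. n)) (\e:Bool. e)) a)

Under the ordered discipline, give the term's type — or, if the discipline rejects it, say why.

term : Bool
counts: a: 1×, b (bound): 1×, n (bound): 1×, e (bound): 1×
use order (left to right): b, n, e, a
typing: well-typed at Bool
per-discipline verdicts: ordered ✓, linear ✓, affine ✓, relevant ✓, unrestricted ✓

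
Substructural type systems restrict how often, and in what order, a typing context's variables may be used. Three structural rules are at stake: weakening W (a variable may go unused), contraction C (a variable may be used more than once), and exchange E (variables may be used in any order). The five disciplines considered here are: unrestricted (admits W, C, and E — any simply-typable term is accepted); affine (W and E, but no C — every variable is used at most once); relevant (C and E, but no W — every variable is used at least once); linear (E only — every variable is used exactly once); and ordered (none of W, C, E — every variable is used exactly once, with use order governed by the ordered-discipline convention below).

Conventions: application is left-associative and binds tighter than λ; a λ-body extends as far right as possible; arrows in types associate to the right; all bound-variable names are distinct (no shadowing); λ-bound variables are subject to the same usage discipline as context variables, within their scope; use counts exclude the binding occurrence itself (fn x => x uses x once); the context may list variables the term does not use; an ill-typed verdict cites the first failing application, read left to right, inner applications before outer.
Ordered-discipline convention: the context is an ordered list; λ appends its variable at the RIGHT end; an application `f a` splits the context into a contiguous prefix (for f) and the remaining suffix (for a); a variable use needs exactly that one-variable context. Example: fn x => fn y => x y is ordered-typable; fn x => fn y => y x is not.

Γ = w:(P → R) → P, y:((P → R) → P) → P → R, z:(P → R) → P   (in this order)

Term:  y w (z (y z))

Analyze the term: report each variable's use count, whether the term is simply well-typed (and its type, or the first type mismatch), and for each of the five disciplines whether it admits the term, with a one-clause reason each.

counts: w: 1×, y: 2×, z: 2×
use order (left to right): y, w, z, y, z
typing: well-typed — term : R
ordered ✗ (needs contraction — y ×2, z ×2)
linear ✗ (needs contraction — y ×2, z ×2)
affine ✗ (needs contraction — y ×2, z ×2)
relevant ✓ (at least one use each (w, y, z))
unrestricted ✓ (simply typable at R; W, C, E all held)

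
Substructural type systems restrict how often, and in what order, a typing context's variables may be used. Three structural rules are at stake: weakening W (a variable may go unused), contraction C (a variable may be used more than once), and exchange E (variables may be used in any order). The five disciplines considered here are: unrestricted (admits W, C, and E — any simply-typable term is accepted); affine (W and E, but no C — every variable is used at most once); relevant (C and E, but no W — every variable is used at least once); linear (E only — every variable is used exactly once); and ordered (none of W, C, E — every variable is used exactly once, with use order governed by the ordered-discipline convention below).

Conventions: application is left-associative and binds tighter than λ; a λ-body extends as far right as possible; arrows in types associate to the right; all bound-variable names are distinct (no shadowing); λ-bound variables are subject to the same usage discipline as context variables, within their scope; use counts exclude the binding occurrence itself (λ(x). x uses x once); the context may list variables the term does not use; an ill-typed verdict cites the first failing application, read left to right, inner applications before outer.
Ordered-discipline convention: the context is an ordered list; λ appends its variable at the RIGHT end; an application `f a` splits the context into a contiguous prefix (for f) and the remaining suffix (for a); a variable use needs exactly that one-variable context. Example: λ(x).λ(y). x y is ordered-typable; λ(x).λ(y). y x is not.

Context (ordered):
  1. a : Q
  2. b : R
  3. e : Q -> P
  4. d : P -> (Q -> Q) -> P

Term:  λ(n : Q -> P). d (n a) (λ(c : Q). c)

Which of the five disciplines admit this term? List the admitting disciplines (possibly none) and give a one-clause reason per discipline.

admitting disciplines: affine, unrestricted
variable uses: a ×1; b ×0; e ×0; d ×1; n (bound) ×1; c (bound) ×1
use order (left to right): d, n, a, c
typing: ✓ — (Q -> P) -> P
ordered ✗ (unused: b, e — weakening required)
linear ✗ (unused: b, e — weakening required)
affine ✓ (at most one use each (a, b, e, d, n, c))
relevant ✗ (unused: b, e — weakening required)
unrestricted ✓ (simply typable at (Q -> P) -> P; W, C, E all held)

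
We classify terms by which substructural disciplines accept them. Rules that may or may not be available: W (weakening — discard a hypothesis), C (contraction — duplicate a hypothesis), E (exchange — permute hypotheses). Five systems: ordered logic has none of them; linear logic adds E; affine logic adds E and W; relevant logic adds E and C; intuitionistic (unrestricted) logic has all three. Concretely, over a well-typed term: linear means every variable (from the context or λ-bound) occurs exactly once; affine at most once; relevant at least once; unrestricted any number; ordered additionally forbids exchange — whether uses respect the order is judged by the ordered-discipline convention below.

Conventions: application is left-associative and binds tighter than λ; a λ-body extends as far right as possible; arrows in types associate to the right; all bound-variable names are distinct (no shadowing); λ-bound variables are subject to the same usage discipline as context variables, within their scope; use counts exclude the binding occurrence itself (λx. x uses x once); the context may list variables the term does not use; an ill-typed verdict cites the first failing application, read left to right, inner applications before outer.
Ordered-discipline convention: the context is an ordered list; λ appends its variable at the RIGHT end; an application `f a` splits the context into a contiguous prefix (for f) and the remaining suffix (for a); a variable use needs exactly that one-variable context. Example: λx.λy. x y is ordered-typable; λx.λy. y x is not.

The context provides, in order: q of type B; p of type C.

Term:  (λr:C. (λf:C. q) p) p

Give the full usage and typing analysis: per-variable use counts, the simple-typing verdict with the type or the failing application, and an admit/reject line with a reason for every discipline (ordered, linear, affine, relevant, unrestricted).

usage: q: 1; p: 2; r (bound): 0; f (bound): 0
order of uses: q, p, p
typing: ✓ — B
ordered ✗ (uses contraction: p ×2; r, f never used (weakening))
linear ✗ (uses contraction: p ×2; r, f never used (weakening))
affine ✗ (uses contraction: p ×2)
relevant ✗ (r, f never used (weakening))
unrestricted ✓ (type-checks (B) and nothing is barred)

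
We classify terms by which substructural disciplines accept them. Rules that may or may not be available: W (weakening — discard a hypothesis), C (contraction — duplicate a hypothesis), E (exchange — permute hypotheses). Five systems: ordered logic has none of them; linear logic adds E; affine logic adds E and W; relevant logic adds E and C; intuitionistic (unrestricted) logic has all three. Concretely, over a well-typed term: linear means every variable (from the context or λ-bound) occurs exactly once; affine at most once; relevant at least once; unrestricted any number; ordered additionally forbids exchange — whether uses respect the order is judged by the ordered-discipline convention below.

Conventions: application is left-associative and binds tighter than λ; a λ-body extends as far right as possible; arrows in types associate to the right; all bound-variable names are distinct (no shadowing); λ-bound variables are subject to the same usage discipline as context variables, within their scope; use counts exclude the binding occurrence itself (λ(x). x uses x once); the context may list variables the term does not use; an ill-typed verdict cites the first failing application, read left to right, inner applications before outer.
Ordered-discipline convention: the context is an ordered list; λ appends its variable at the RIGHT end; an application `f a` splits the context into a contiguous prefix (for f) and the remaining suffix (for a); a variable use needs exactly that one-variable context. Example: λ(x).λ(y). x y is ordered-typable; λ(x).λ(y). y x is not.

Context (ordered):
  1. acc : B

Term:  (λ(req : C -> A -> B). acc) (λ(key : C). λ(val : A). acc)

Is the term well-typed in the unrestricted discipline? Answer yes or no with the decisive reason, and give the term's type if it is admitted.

yes — typability at B is all that's needed; term : B
variable uses: acc ×2, req [bound] ×0, key [bound] ×0, val [bound] ×0
use order (left to right): acc, acc
typing: ✓ — B
per-discipline verdicts: ordered ✗; linear ✗; affine ✗; relevant ✗; unrestricted ✓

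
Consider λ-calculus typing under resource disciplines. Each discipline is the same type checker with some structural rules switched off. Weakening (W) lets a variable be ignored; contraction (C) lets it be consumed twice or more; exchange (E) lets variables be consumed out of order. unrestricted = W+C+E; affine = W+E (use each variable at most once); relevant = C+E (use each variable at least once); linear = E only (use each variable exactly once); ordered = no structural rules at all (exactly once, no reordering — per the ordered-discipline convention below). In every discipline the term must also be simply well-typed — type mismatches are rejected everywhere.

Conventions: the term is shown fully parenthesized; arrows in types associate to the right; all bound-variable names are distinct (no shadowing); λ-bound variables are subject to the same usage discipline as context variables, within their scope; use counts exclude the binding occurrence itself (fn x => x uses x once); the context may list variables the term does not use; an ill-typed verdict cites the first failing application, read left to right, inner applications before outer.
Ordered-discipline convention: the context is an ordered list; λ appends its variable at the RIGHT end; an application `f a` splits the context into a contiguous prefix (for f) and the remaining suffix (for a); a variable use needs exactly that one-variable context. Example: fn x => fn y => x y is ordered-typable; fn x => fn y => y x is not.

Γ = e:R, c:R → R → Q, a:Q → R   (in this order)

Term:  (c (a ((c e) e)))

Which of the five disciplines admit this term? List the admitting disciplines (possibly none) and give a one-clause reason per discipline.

admitted by: relevant, unrestricted
use counts: e ×2, c ×2, a ×1
uses in reading order: c, a, c, e, e
typing: well-typed — term : R → Q
ordered ✗ (e ×2, c ×2 used more than once (contraction))
linear ✗ (e ×2, c ×2 used more than once (contraction))
affine ✗ (e ×2, c ×2 used more than once (contraction))
relevant ✓ (e, c, a: all used, weakening unneeded)
unrestricted ✓ (simply typable at R → Q; W, C, E all held)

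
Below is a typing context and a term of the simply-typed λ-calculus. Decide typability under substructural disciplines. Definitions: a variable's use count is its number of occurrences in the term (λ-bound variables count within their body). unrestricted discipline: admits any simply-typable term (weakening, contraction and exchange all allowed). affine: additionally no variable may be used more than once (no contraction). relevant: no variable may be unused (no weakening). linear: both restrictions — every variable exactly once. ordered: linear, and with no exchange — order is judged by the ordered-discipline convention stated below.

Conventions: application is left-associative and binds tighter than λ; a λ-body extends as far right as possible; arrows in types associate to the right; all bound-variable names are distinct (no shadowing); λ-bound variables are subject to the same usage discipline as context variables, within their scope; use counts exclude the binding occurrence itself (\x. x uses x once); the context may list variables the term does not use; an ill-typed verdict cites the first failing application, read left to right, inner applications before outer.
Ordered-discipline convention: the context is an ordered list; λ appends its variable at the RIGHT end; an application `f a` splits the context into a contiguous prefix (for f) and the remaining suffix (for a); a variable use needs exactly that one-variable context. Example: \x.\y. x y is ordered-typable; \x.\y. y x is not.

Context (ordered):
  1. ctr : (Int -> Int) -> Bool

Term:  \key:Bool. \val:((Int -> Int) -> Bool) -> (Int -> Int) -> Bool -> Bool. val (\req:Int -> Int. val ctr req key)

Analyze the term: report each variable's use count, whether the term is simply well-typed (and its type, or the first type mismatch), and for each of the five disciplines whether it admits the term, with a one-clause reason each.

use counts: ctr: 1, key [bound]: 1, val [bound]: 2, req [bound]: 1
order of uses: val, val, ctr, req, key
typing: well-typed — term : Bool -> (((Int -> Int) -> Bool) -> (Int -> Int) -> Bool -> Bool) -> (Int -> Int) -> Bool -> Bool
ordered ✗ (val ×2 used more than once (contraction))
linear ✗ (val ×2 used more than once (contraction))
affine ✗ (val ×2 used more than once (contraction))
relevant ✓ (none of ctr, key, val, req goes unused)
unrestricted ✓ (typability at Bool -> (((Int -> Int) -> Bool) -> (Int -> Int) -> Bool -> Bool) -> (Int -> Int) -> Bool -> Bool is all that's needed)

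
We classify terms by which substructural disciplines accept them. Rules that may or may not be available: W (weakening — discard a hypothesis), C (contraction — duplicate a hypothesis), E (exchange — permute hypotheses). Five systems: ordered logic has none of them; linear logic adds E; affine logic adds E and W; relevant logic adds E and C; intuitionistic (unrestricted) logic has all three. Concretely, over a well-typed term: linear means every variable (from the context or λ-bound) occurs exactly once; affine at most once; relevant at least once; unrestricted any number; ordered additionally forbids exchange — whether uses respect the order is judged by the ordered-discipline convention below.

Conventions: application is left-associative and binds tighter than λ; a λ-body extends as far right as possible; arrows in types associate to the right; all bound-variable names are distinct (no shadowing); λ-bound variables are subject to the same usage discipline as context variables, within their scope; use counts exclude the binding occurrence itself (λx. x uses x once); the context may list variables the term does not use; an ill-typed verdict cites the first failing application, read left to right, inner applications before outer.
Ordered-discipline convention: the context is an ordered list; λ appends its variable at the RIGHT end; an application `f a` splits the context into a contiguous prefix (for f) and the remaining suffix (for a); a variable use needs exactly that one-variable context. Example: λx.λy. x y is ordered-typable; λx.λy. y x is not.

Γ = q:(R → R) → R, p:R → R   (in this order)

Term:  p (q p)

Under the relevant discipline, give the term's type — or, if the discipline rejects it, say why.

term : R
variable uses: q=1; p=2
order of uses: p, q, p
typing: well-typed at R
all disciplines: ordered ✗ | linear ✗ | affine ✗ | relevant ✓ | unrestricted ✓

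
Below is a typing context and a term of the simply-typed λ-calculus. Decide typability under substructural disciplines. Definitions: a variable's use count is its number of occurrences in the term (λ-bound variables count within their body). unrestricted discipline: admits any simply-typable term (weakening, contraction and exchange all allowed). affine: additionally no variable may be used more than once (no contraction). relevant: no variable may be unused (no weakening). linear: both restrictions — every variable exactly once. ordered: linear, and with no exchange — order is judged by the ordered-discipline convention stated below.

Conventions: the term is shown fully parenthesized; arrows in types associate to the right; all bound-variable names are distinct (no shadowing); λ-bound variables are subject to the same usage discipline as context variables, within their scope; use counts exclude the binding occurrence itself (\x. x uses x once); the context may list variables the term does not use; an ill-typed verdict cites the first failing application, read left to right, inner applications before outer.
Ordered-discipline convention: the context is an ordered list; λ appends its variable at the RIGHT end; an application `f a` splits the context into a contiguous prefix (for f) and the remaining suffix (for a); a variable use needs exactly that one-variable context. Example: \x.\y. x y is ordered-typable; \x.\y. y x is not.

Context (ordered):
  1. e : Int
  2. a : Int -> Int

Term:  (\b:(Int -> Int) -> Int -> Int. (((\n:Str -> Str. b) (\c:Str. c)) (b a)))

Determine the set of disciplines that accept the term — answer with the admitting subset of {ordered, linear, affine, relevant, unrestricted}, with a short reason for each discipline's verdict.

accepted by: unrestricted
use counts: e ×0; a ×1; b (bound) ×2; n (bound) ×0; c (bound) ×1
left-to-right use order: b, c, b, a
typing: well-typed at ((Int -> Int) -> Int -> Int) -> Int -> Int
ordered ✗ (b ×2 used more than once (contraction); unused: e, n — weakening required)
linear ✗ (b ×2 used more than once (contraction); unused: e, n — weakening required)
affine ✗ (b ×2 used more than once (contraction))
relevant ✗ (unused: e, n — weakening required)
unrestricted ✓ (typability at ((Int -> Int) -> Int -> Int) -> Int -> Int is all that's needed)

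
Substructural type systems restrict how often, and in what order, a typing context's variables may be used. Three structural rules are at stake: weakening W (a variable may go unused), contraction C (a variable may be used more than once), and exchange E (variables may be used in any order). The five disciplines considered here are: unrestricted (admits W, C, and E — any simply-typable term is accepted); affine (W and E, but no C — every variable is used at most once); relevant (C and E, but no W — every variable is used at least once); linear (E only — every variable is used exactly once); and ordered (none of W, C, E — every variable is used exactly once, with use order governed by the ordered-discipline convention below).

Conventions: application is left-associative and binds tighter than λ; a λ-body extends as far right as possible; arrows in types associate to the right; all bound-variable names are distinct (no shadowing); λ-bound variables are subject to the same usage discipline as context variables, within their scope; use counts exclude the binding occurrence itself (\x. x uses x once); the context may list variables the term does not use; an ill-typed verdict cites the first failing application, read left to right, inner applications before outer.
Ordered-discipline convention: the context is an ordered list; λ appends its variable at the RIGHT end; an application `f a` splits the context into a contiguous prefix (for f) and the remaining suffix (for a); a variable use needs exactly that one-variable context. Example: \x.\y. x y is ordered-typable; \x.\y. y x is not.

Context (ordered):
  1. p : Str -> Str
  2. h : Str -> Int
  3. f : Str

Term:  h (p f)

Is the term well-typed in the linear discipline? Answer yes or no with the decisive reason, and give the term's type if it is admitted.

yes — p, h, f: one use apiece; term : Int
usage: p=1; h=1; f=1
use order (left to right): h, p, f
typing: ✓ — Int
summary: ordered ✗; linear ✓; affine ✓; relevant ✓; unrestricted ✓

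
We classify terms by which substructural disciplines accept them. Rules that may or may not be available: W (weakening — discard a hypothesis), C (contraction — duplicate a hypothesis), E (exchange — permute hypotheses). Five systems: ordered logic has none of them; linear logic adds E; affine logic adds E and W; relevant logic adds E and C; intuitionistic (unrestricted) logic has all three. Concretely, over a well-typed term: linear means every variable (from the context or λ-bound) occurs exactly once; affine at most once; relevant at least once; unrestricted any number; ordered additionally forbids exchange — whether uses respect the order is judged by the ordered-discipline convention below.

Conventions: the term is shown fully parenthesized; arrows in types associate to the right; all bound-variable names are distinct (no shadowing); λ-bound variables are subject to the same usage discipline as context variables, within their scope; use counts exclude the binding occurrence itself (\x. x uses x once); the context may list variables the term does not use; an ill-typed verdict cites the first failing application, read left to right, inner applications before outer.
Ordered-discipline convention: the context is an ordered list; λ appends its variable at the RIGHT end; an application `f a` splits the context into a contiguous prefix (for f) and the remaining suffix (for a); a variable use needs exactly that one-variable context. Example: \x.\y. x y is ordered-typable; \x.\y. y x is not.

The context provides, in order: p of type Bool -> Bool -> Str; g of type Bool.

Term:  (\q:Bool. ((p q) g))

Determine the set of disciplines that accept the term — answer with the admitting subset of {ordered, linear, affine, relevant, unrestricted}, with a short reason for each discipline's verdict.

admitted in: linear, affine, relevant, unrestricted
variable uses: p: 1×; g: 1×; q [bound]: 1×
order of uses: p, q, g
typing: ✓ — Bool -> Str
ordered ✗ (use order p, q, g needs exchange)
linear ✓ (each of p, g, q used exactly once)
affine ✓ (none of p, g, q used more than once)
relevant ✓ (every one of p, g, q appears)
unrestricted ✓ (well-typed at Bool -> Str; no restrictions here)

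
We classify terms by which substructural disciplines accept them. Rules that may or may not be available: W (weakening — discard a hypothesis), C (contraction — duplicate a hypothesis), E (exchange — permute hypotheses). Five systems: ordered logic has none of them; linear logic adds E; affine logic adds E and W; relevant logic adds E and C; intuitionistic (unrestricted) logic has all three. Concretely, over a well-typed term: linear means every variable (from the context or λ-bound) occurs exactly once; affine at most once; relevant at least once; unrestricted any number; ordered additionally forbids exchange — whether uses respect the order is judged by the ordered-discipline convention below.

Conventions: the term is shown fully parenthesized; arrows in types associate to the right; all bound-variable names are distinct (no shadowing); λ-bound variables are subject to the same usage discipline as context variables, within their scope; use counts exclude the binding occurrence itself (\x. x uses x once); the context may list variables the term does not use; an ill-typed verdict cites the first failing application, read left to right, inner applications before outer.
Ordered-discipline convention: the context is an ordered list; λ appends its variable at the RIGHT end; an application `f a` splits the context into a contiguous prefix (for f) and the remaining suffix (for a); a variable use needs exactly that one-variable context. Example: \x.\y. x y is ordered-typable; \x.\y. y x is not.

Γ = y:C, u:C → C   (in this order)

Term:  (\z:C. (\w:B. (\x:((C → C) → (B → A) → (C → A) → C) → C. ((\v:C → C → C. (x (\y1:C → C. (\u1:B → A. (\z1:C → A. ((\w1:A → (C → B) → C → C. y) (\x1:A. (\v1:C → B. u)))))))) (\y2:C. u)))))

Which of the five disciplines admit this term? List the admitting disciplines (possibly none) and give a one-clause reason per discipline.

accepted by: unrestricted
usage: y: 1, u: 2, z (bound): 0, w (bound): 0, x (bound): 1, v (bound): 0, y1 (bound): 0, u1 (bound): 0, z1 (bound): 0, w1 (bound): 0, x1 (bound): 0, v1 (bound): 0, y2 (bound): 0
order of uses: x, y, u, u
typing: well-typed at C → B → (((C → C) → (B → A) → (C → A) → C) → C) → C
ordered: ✗ — needs contraction — u ×2; unused: z, w, v, y1, u1, z1, w1, x1, v1, y2 — weakening required
linear: ✗ — needs contraction — u ×2; unused: z, w, v, y1, u1, z1, w1, x1, v1, y2 — weakening required
affine: ✗ — needs contraction — u ×2
relevant: ✗ — unused: z, w, v, y1, u1, z1, w1, x1, v1, y2 — weakening required
unrestricted: ✓ — typability at C → B → (((C → C) → (B → A) → (C → A) → C) → C) → C is all that's needed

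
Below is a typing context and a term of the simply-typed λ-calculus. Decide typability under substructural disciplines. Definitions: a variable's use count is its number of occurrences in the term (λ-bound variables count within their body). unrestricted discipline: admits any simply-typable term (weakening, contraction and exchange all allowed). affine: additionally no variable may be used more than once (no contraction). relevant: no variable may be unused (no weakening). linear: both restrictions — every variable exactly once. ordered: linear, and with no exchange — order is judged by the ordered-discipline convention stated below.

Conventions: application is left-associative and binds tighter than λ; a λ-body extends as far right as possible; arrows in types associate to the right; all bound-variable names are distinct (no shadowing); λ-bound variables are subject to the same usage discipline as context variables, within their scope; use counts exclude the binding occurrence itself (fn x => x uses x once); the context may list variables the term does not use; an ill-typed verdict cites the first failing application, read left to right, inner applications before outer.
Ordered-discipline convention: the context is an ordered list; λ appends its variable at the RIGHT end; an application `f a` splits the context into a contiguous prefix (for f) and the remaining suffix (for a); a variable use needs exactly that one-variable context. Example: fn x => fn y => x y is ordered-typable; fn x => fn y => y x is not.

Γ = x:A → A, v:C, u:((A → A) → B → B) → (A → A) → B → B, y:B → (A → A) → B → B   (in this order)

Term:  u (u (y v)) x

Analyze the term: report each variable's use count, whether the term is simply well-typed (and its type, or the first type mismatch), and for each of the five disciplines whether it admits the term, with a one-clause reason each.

variable uses: x: 1×; v: 1×; u: 2×; y: 1×
use order (left to right): u, u, y, v, x
typing: ill-typed: an argument C mismatches the expected B
ordered ✗ (fails simple typing)
linear ✗ (a type mismatch blocks all five)
affine ✗ (the type mismatch rejects it)
relevant ✗ (not simply typable)
unrestricted ✗ (fails simple typing)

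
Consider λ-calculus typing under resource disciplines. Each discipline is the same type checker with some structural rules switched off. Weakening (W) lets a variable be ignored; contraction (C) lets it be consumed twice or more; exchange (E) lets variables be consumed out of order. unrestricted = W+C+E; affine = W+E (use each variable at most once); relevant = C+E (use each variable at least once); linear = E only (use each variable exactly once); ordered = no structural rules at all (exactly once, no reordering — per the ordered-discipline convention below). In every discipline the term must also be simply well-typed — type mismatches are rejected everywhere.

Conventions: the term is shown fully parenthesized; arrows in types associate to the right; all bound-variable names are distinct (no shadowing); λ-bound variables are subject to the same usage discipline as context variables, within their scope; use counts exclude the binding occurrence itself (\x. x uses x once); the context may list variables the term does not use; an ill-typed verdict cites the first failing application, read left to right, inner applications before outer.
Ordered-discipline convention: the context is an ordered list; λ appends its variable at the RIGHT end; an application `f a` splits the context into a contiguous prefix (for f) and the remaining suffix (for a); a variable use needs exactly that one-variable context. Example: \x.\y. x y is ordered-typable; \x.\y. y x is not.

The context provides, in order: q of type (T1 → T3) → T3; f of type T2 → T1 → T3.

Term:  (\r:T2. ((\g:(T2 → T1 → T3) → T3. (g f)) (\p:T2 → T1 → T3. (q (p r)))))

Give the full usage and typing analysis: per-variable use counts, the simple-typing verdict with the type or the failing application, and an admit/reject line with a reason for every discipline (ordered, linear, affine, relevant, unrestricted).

counts: q: 1; f: 1; r (λ-bound): 1; g (λ-bound): 1; p (λ-bound): 1
uses in reading order: g, f, q, p, r
typing: well-typed at T2 → T3
ordered ✗ (use order g, f, q, p, r needs exchange)
linear ✓ (exactly-once usage across q, f, r, g, p)
affine ✓ (q, f, r, g, p: no repeats, contraction unneeded)
relevant ✓ (none of q, f, r, g, p goes unused)
unrestricted ✓ (well-typed at T2 → T3; no restrictions here)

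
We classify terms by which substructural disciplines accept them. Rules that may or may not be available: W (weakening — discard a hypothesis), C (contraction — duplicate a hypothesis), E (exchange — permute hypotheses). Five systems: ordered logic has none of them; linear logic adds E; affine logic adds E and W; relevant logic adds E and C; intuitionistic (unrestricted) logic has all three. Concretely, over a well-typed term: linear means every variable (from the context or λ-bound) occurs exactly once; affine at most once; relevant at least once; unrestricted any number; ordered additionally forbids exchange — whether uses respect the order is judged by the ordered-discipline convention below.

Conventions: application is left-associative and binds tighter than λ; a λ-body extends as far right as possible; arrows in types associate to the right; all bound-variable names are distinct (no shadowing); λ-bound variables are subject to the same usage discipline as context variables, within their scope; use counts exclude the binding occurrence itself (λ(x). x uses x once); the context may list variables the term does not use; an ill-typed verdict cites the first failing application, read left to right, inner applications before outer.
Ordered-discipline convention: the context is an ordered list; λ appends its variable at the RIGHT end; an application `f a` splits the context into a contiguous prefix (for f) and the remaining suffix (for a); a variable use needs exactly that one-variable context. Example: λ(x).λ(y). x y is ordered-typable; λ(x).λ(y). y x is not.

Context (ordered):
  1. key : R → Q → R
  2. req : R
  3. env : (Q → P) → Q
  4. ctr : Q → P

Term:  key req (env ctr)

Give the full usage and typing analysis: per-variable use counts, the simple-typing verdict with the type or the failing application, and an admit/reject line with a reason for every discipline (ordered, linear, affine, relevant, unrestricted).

variable uses: key: 1, req: 1, env: 1, ctr: 1
order of uses: key, req, env, ctr
typing: ✓ — R
ordered: ✓ — single-use (key, req, env, ctr), ordered derivation ok
linear: ✓ — key, req, env, ctr: one use apiece
affine: ✓ — none of key, req, env, ctr used more than once
relevant: ✓ — none of key, req, env, ctr goes unused
unrestricted: ✓ — type-checks (R) and nothing is barred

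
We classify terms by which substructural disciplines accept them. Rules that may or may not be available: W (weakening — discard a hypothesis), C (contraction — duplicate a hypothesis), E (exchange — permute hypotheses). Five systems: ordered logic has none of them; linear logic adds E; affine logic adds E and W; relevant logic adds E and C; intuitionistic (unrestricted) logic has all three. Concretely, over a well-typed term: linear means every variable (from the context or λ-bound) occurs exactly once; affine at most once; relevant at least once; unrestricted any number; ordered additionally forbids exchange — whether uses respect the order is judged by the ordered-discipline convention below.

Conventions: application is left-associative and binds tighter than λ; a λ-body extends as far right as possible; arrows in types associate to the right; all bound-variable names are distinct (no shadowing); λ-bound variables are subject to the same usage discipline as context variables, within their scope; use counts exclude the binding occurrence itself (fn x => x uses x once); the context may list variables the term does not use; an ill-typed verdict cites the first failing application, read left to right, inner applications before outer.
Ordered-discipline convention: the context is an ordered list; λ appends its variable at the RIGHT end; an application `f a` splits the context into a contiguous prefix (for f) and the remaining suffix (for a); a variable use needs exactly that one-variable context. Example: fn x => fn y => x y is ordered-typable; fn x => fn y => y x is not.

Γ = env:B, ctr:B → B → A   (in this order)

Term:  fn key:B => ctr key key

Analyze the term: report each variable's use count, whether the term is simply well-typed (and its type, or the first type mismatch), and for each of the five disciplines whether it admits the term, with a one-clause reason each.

use counts: env=0; ctr=1; key (λ-bound)=2
order of uses: ctr, key, key
typing: ✓ — B → A
ordered: ✗, repeated use of key ×2; needs weakening: env unused
linear: ✗, repeated use of key ×2; needs weakening: env unused
affine: ✗, repeated use of key ×2
relevant: ✗, needs weakening: env unused
unrestricted: ✓, well-typed at B → A; no restrictions here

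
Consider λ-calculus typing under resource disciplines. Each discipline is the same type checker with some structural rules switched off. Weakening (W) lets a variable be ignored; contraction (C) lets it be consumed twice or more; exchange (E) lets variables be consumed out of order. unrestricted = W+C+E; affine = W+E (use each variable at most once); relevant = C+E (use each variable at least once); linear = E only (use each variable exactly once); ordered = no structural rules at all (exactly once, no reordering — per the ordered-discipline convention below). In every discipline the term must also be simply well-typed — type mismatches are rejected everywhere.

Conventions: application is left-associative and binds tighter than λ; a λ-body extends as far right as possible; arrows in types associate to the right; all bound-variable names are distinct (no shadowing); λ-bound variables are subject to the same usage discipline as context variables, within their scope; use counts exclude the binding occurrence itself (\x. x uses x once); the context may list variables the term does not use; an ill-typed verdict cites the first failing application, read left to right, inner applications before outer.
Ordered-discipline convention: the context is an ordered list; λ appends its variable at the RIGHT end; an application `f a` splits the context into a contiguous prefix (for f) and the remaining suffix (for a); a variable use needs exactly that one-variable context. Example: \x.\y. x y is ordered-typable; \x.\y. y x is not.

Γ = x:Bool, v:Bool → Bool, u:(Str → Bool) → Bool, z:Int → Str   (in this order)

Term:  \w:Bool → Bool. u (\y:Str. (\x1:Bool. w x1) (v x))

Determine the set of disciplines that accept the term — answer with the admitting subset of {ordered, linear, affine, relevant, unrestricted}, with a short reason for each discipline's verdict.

admitted in: affine, unrestricted
use counts: x: 1×; v: 1×; u: 1×; z: 0×; w (bound): 1×; y (bound): 0×; x1 (bound): 1×
order of uses: u, w, x1, v, x
typing: the term checks, with type (Bool → Bool) → Bool
ordered: ✗ — z, y left unused
linear: ✗ — z, y left unused
affine: ✓ — at most one use each (x, v, u, z, w, y, x1)
relevant: ✗ — z, y left unused
unrestricted: ✓ — type-checks ((Bool → Bool) → Bool) and nothing is barred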